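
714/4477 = 714/4477 = 0.16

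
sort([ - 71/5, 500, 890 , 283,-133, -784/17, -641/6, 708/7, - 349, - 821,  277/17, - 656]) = [ - 821, - 656, - 349, - 133, - 641/6, - 784/17, -71/5,277/17,  708/7,  283, 500, 890]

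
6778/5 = 6778/5= 1355.60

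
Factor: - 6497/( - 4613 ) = 7^( - 1)*73^1*89^1*659^( - 1)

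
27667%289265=27667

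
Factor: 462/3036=2^( - 1 )*7^1*23^( - 1 ) = 7/46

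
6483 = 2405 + 4078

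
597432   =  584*1023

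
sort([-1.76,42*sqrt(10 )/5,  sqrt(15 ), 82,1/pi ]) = [ - 1.76, 1/pi, sqrt( 15),42*sqrt (10)/5,82]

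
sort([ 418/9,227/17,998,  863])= [ 227/17,418/9,863,998]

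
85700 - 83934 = 1766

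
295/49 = 6 + 1/49  =  6.02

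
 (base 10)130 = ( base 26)50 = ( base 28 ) 4i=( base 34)3S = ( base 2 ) 10000010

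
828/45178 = 414/22589 = 0.02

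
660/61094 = 30/2777 = 0.01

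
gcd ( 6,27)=3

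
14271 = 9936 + 4335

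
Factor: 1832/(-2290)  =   - 4/5 = - 2^2 * 5^ ( - 1)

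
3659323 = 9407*389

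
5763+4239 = 10002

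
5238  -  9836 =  - 4598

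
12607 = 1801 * 7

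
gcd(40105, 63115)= 65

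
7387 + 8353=15740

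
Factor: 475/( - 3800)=  -  1/8  =  -  2^( - 3)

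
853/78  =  853/78 = 10.94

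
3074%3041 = 33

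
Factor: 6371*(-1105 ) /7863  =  -3^(-1)*5^1*13^1*17^1*23^1 * 277^1*2621^( - 1) = -7039955/7863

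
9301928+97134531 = 106436459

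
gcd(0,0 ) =0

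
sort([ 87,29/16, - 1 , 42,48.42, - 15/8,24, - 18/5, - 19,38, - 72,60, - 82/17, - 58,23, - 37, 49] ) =[- 72, - 58, - 37, - 19 , - 82/17, - 18/5, - 15/8, - 1,29/16, 23, 24,38,42, 48.42,49, 60,87]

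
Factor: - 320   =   - 2^6*5^1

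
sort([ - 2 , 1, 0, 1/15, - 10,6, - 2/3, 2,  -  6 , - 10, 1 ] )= [-10, - 10, - 6, - 2  , - 2/3,0, 1/15, 1, 1, 2,6 ] 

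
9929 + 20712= 30641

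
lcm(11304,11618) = 418248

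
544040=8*68005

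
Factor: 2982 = 2^1* 3^1*7^1*71^1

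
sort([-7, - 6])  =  [-7, - 6 ]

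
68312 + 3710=72022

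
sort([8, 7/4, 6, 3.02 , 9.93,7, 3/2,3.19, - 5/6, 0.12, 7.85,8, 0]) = [ - 5/6,0, 0.12, 3/2, 7/4, 3.02,3.19, 6, 7, 7.85,8, 8, 9.93]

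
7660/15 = 510+2/3 =510.67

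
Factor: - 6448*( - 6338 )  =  40867424=2^5*13^1*31^1 * 3169^1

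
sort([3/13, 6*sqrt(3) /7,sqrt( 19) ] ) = [3/13, 6*sqrt (3)/7, sqrt( 19 ) ] 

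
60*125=7500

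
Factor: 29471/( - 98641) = -13^1 * 2267^1 * 98641^ ( - 1) 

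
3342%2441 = 901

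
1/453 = 1/453 = 0.00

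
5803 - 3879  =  1924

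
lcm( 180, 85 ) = 3060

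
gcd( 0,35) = 35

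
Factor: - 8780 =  - 2^2*5^1*439^1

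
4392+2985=7377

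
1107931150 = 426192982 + 681738168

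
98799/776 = 127 + 247/776  =  127.32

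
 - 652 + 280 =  - 372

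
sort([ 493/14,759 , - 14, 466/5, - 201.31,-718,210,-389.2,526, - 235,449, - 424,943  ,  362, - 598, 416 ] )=[ - 718, -598, - 424 , - 389.2, - 235, - 201.31, - 14, 493/14,  466/5, 210,362, 416,449,526,759,943]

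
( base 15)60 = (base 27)39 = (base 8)132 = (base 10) 90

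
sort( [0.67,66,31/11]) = [ 0.67, 31/11,  66 ] 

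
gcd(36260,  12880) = 140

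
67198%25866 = 15466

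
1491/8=186 + 3/8   =  186.38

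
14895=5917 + 8978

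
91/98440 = 91/98440 = 0.00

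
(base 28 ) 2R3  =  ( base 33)24h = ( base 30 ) 2HH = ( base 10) 2327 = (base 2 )100100010111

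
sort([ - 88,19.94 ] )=[ - 88, 19.94]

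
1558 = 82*19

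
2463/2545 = 2463/2545 = 0.97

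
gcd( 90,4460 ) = 10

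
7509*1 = 7509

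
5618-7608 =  - 1990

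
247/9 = 27+ 4/9 = 27.44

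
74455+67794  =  142249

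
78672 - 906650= -827978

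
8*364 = 2912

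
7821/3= 2607 =2607.00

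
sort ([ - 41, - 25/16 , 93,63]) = [ - 41, - 25/16,63,93 ]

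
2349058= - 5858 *( - 401)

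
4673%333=11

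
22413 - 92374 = - 69961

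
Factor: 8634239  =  71^1 * 121609^1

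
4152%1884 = 384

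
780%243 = 51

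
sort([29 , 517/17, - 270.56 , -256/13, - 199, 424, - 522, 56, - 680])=[ - 680, - 522, - 270.56,-199, - 256/13, 29,  517/17,56,424 ] 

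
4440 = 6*740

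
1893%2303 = 1893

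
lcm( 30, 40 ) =120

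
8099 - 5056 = 3043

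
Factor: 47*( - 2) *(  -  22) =2^2 *11^1*47^1 =2068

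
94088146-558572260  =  -464484114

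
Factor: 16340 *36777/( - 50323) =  - 2^2*3^1*5^1*7^( - 2)*19^1*23^1*41^1*43^1*79^ (-1) = -  46225860/3871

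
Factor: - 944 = -2^4* 59^1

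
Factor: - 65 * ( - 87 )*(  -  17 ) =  -96135 = - 3^1*5^1*13^1*17^1 * 29^1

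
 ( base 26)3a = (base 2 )1011000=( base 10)88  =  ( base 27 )37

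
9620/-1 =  - 9620+0/1=- 9620.00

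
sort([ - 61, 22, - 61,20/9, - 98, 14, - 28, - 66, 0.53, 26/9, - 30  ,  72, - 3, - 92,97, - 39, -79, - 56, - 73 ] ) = [ - 98,  -  92,- 79,-73, - 66, - 61, - 61, - 56, - 39,- 30, - 28, - 3, 0.53 , 20/9,26/9, 14,22,  72, 97 ]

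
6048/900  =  168/25 = 6.72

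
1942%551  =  289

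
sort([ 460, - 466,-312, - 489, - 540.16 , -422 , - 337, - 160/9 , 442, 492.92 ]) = [ - 540.16,  -  489, - 466,  -  422,  -  337 , - 312 ,  -  160/9 , 442, 460 , 492.92]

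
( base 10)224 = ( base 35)6e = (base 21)AE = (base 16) E0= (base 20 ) B4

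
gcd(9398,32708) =74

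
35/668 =35/668 = 0.05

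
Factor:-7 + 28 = 21 = 3^1*7^1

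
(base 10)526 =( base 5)4101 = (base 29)i4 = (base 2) 1000001110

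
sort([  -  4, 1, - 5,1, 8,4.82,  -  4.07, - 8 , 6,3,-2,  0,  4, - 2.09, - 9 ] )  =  [  -  9,  -  8,-5,-4.07, - 4, - 2.09,-2, 0,1,1,3, 4,4.82,6, 8 ]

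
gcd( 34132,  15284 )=4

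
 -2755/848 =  - 2755/848 = -3.25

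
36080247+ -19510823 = 16569424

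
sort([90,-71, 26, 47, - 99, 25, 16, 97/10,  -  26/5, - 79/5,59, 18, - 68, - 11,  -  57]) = [ - 99,- 71, - 68, - 57, - 79/5,-11, - 26/5,97/10, 16,18, 25, 26,47 , 59, 90]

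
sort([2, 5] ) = [ 2, 5 ] 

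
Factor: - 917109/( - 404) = 2^(- 2 )*3^3 * 101^(-1)*33967^1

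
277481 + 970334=1247815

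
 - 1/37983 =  - 1/37983 = - 0.00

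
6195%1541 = 31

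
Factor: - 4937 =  - 4937^1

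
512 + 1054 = 1566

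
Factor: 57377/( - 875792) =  - 2^( - 4 )*127^( - 1)*181^1*317^1*431^( - 1)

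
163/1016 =163/1016  =  0.16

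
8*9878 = 79024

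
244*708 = 172752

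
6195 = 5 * 1239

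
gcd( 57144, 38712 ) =24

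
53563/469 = 114+ 97/469 = 114.21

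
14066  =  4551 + 9515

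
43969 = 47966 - 3997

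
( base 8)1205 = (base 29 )M7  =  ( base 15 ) 2d0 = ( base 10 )645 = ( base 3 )212220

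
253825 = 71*3575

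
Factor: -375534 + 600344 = 224810 = 2^1 * 5^1*22481^1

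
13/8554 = 1/658 = 0.00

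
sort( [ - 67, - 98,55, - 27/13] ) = [- 98, - 67, - 27/13, 55] 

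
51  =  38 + 13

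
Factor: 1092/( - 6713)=-156/959 = - 2^2*3^1 * 7^( - 1 )*13^1 * 137^( - 1)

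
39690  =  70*567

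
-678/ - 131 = 678/131  =  5.18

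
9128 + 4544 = 13672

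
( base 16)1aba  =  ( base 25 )ANH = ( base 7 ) 25643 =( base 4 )1222322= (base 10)6842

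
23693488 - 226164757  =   - 202471269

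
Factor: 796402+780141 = 1576543 = 1576543^1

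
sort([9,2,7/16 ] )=[7/16,2,9] 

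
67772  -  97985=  - 30213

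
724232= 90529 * 8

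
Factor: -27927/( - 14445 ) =3^(-1 )*5^( - 1 )*29^1 = 29/15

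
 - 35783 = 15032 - 50815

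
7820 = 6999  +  821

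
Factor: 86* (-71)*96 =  - 586176 = - 2^6*3^1*43^1*71^1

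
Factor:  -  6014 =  - 2^1 * 31^1 * 97^1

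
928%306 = 10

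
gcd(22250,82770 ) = 890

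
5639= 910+4729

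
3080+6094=9174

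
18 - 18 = 0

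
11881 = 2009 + 9872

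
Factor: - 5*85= -425 = -5^2 * 17^1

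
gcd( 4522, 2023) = 119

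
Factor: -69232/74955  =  -2^4 * 3^ ( - 1) *5^( - 1 )  *  19^(-1)*263^ ( - 1 ) * 4327^1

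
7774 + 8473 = 16247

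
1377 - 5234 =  - 3857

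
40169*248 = 9961912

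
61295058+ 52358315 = 113653373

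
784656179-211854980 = 572801199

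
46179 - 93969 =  - 47790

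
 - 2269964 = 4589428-6859392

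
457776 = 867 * 528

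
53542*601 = 32178742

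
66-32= 34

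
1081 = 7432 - 6351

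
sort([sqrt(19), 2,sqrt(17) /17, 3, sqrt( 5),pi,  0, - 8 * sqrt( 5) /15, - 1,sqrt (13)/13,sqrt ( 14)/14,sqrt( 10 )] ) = [- 8*sqrt( 5)/15, - 1, 0 , sqrt(17 )/17,  sqrt(14)/14,sqrt(13)/13,  2,  sqrt( 5),3,  pi, sqrt( 10),  sqrt(19)] 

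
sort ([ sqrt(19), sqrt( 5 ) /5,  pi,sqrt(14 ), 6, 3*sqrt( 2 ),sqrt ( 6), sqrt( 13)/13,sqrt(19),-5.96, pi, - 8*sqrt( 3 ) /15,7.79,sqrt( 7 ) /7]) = [ -5.96 ,-8*sqrt( 3)/15 , sqrt( 13)/13, sqrt( 7) /7,sqrt( 5 )/5,sqrt( 6 ), pi,pi, sqrt(14),3*sqrt( 2 ), sqrt( 19),sqrt( 19 ), 6, 7.79]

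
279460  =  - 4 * (  -  69865)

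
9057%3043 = 2971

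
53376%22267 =8842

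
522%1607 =522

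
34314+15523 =49837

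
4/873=4/873 = 0.00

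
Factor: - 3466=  - 2^1 * 1733^1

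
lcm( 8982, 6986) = 62874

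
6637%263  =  62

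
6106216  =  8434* 724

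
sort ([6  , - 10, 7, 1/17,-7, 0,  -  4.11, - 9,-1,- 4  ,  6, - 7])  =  [-10, - 9, - 7,  -  7,-4.11, - 4, - 1, 0,1/17, 6,6,7] 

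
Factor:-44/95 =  - 2^2*5^(  -  1 )*11^1*19^(-1 )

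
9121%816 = 145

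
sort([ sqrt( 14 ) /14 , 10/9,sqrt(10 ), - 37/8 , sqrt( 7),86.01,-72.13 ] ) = [ - 72.13,  -  37/8  ,  sqrt( 14 )/14, 10/9,sqrt(7 ),sqrt( 10), 86.01]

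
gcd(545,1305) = 5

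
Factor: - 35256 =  - 2^3*3^1 * 13^1*113^1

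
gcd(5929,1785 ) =7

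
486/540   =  9/10 = 0.90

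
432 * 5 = 2160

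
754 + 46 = 800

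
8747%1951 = 943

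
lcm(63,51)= 1071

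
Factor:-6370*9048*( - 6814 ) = 2^5*3^1*5^1*7^2*13^2*29^1* 3407^1 = 392730068640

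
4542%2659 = 1883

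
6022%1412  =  374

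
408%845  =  408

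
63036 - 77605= - 14569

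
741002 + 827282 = 1568284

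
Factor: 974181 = 3^1*13^1 * 24979^1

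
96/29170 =48/14585 = 0.00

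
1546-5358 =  - 3812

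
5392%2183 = 1026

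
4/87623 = 4/87623 = 0.00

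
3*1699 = 5097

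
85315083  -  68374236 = 16940847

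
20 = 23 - 3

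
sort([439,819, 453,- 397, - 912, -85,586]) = [-912, - 397, -85,439 , 453 , 586,819 ]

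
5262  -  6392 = -1130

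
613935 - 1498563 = -884628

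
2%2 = 0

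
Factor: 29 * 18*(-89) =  - 46458 = -2^1*3^2*29^1*  89^1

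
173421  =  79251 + 94170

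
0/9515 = 0 = 0.00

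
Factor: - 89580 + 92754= 3174= 2^1*3^1 * 23^2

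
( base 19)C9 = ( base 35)6r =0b11101101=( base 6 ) 1033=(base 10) 237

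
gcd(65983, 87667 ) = 1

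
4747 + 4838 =9585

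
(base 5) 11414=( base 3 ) 1011211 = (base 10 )859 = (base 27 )14m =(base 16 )35B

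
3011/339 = 3011/339 = 8.88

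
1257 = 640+617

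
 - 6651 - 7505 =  - 14156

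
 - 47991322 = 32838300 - 80829622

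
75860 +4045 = 79905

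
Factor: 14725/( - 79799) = -5^2 * 19^1*31^1*199^( - 1) * 401^( - 1) 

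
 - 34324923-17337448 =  - 51662371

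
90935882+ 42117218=133053100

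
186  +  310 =496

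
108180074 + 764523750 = 872703824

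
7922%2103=1613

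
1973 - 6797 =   -  4824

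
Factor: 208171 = 89^1*2339^1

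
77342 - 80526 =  - 3184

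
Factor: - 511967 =-41^1*12487^1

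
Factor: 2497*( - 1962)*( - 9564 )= 46855126296 = 2^3*3^3*11^1*109^1 * 227^1*797^1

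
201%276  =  201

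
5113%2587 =2526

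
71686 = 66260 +5426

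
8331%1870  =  851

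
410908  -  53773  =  357135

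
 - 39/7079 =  - 39/7079  =  - 0.01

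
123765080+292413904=416178984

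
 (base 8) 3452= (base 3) 2111221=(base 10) 1834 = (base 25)2N9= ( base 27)2dp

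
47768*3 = 143304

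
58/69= 58/69 = 0.84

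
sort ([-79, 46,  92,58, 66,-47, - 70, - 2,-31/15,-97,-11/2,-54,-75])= [ - 97, - 79,  -  75, - 70, -54,  -  47, - 11/2, - 31/15, - 2,46,  58, 66, 92]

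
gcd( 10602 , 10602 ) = 10602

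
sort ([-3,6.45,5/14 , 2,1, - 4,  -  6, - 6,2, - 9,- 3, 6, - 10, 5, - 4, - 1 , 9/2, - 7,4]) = [  -  10, - 9, - 7, - 6,-6,-4, - 4, - 3, - 3, - 1,5/14,  1,2,2,4,9/2, 5,  6, 6.45]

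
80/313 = 80/313 = 0.26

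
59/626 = 59/626 =0.09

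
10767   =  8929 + 1838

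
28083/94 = 28083/94  =  298.76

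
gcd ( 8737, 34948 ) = 8737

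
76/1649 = 76/1649 = 0.05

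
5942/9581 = 5942/9581 = 0.62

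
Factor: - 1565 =  -  5^1*313^1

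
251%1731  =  251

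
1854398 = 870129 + 984269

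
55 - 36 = 19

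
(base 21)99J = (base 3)12201201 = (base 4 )1001101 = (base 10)4177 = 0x1051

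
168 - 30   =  138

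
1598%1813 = 1598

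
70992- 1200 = 69792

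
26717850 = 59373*450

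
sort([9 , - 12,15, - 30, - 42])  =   [ - 42,-30, - 12, 9, 15]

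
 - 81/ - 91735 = 81/91735= 0.00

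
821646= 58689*14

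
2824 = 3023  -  199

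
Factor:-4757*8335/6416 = -2^( - 4)*5^1*67^1*71^1 * 401^( - 1 )*1667^1 = - 39649595/6416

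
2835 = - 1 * (-2835 )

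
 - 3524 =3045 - 6569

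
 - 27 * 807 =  - 21789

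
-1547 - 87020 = - 88567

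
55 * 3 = 165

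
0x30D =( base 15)371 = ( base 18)277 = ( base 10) 781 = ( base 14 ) 3DB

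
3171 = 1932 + 1239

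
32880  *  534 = 17557920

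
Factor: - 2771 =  - 17^1*163^1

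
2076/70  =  1038/35 = 29.66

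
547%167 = 46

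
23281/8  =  23281/8 = 2910.12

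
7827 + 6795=14622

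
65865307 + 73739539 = 139604846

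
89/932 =89/932 = 0.10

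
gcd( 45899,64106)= 7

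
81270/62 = 40635/31 = 1310.81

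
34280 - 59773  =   - 25493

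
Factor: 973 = 7^1*139^1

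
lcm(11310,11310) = 11310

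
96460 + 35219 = 131679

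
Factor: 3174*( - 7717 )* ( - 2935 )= 71889179730 =2^1*3^1*5^1*23^2*587^1 *7717^1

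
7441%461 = 65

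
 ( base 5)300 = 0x4B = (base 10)75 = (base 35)25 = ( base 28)2j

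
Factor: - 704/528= - 4/3 = - 2^2*3^(- 1 )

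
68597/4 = 17149 + 1/4 = 17149.25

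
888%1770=888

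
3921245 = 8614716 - 4693471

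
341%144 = 53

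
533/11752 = 41/904 = 0.05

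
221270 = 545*406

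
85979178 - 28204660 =57774518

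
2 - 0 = 2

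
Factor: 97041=3^1 * 7^1*4621^1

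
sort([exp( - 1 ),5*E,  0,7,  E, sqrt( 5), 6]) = [ 0, exp ( - 1), sqrt( 5 ),E,6, 7 , 5*E]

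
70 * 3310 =231700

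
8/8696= 1/1087 = 0.00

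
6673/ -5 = -1335 + 2/5 = -1334.60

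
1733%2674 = 1733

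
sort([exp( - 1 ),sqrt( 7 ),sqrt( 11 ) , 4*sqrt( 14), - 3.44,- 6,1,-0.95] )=[ - 6, - 3.44,  -  0.95,exp( - 1),1, sqrt( 7 ),sqrt( 11), 4*sqrt( 14) ] 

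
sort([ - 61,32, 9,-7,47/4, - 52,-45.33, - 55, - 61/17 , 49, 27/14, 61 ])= [-61,-55 ,-52, - 45.33, - 7,-61/17, 27/14,  9,  47/4,32, 49, 61]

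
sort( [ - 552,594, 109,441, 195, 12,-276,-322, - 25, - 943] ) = [-943, - 552, - 322, - 276, - 25,12, 109, 195, 441, 594]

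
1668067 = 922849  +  745218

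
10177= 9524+653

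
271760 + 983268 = 1255028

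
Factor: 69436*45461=3156629996 =2^2*13^2*269^1* 17359^1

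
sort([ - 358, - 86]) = [ - 358, -86] 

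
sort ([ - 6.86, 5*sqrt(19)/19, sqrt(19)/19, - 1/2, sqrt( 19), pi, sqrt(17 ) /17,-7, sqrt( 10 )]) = [  -  7,  -  6.86,-1/2, sqrt(19)/19, sqrt(17)/17, 5*sqrt( 19) /19,pi , sqrt( 10),sqrt( 19)]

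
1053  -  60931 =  - 59878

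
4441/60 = 74 + 1/60 = 74.02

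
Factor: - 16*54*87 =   -  75168 = - 2^5*3^4 *29^1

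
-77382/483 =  - 161 + 127/161 = - 160.21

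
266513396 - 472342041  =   - 205828645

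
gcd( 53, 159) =53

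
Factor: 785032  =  2^3*98129^1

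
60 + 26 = 86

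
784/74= 10 + 22/37 = 10.59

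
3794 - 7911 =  - 4117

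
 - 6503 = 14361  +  -20864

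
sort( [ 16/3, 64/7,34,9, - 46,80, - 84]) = [-84, - 46,16/3,  9, 64/7,34,80]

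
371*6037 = 2239727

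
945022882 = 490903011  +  454119871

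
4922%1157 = 294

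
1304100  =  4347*300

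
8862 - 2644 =6218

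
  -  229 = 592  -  821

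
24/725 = 24/725 = 0.03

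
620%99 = 26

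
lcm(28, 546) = 1092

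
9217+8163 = 17380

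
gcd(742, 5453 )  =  7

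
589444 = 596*989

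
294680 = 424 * 695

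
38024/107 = 355  +  39/107 = 355.36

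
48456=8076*6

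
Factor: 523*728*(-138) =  - 52542672 = -  2^4*3^1*7^1*13^1*23^1*523^1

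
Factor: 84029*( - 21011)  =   - 1765533319  =  - 11^1*7639^1*21011^1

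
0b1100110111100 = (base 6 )50300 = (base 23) CAA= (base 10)6588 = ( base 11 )4A4A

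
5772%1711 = 639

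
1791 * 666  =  1192806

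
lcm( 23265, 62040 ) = 186120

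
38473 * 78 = 3000894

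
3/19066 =3/19066=0.00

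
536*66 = 35376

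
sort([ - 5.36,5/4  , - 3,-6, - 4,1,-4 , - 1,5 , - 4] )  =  [ - 6 , - 5.36,-4 , - 4, - 4, - 3, - 1,1,5/4, 5 ]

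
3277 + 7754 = 11031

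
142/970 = 71/485 = 0.15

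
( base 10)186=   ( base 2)10111010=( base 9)226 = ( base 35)5B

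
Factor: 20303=79^1 *257^1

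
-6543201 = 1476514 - 8019715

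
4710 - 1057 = 3653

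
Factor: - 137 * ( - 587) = 137^1*587^1=80419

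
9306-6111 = 3195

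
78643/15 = 78643/15= 5242.87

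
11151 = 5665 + 5486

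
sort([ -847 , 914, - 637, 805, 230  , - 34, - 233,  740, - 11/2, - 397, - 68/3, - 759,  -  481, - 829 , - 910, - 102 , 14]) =[ - 910, - 847, - 829, - 759,-637 , - 481, - 397, - 233 , - 102, - 34,  -  68/3, - 11/2,  14,230 , 740,805,914 ]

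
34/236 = 17/118 = 0.14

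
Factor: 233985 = 3^1*5^1 * 19^1 * 821^1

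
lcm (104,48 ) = 624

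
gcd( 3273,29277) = 3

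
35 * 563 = 19705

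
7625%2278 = 791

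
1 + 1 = 2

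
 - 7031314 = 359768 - 7391082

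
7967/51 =7967/51 = 156.22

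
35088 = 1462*24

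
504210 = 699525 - 195315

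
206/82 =2 + 21/41 = 2.51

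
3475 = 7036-3561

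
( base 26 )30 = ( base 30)2I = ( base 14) 58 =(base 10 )78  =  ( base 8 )116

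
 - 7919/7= - 7919/7 = - 1131.29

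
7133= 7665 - 532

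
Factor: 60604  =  2^2 * 109^1*139^1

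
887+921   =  1808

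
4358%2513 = 1845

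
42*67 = 2814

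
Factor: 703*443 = 311429 = 19^1*37^1*443^1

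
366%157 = 52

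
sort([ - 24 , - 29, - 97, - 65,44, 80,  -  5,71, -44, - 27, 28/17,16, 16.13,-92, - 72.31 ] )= [ - 97,- 92, - 72.31, - 65, - 44, - 29, - 27, - 24, - 5, 28/17,16, 16.13, 44 , 71, 80 ] 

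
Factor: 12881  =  11^1 * 1171^1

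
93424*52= 4858048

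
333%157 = 19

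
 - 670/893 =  - 1 + 223/893  =  -  0.75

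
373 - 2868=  - 2495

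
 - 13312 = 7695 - 21007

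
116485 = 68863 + 47622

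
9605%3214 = 3177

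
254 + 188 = 442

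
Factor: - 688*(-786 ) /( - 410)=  - 2^4*3^1*5^( - 1 ) * 41^( - 1)*43^1*131^1= - 270384/205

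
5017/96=5017/96 =52.26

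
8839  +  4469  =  13308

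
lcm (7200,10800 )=21600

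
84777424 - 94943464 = - 10166040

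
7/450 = 7/450 = 0.02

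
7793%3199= 1395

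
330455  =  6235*53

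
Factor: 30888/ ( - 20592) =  - 2^( - 1 )*3^1 = -3/2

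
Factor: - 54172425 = - 3^1*5^2*722299^1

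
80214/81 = 26738/27 = 990.30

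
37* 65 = 2405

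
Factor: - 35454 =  - 2^1*3^1*19^1*311^1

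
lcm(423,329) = 2961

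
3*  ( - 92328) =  - 276984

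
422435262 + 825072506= 1247507768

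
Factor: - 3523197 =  - 3^1*1174399^1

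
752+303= 1055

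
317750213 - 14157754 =303592459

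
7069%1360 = 269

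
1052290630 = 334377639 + 717912991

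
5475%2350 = 775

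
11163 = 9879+1284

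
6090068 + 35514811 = 41604879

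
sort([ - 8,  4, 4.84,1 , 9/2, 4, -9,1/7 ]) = [ - 9,-8, 1/7, 1 , 4, 4, 9/2, 4.84 ] 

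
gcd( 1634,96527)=1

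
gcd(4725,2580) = 15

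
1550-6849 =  - 5299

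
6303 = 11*573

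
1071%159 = 117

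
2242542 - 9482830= - 7240288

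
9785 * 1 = 9785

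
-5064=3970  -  9034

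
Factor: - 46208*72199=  - 2^7*17^1*19^2 * 31^1*137^1  =  - 3336171392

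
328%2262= 328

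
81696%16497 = 15708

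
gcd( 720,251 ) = 1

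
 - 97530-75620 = - 173150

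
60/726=10/121 = 0.08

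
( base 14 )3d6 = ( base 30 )pq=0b1100001000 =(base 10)776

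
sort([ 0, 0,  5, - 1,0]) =[ - 1, 0, 0, 0,  5]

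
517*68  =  35156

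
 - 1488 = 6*( - 248 ) 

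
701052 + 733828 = 1434880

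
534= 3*178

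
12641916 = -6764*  (- 1869 ) 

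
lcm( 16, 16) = 16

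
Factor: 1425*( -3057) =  - 4356225= -3^2*5^2*19^1*1019^1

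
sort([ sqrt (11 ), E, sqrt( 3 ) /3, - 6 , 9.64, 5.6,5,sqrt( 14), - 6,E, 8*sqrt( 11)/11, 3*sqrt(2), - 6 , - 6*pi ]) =[ - 6*pi, - 6, - 6, - 6,sqrt( 3)/3,8*sqrt(11) /11,  E,E, sqrt( 11) , sqrt( 14), 3*sqrt (2 ), 5  ,  5.6 , 9.64]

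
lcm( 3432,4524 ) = 99528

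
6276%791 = 739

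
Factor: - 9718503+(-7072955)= - 16791458 = - 2^1*1181^1*7109^1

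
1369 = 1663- 294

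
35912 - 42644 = - 6732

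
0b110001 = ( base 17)2f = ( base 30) 1J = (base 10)49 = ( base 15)34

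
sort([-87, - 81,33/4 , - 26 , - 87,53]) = [ -87,  -  87, - 81,-26,33/4,53 ]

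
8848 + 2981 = 11829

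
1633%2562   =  1633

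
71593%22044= 5461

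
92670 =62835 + 29835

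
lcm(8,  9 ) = 72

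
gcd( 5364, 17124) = 12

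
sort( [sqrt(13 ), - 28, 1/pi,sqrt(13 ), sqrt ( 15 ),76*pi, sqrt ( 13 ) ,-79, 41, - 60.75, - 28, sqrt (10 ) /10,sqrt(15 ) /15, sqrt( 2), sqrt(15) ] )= [ - 79, - 60.75 , - 28, - 28, sqrt( 15 ) /15, sqrt (10)/10, 1/pi, sqrt (2), sqrt(  13 )  ,  sqrt( 13 ), sqrt(13 ),sqrt(15 ), sqrt ( 15 ),41, 76 * pi ]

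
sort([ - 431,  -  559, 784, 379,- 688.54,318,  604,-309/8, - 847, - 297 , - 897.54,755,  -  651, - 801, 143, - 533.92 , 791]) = [ - 897.54, - 847, - 801,-688.54, - 651,- 559, - 533.92,  -  431,  -  297, - 309/8, 143, 318, 379,604, 755, 784, 791]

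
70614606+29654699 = 100269305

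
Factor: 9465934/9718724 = 2^( - 1)*43^1*110069^1  *2429681^(-1 ) = 4732967/4859362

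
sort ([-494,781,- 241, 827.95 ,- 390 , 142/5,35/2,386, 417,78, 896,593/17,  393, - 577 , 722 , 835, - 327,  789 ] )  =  [ - 577, - 494, - 390, - 327, - 241 , 35/2,142/5, 593/17, 78,386 , 393 , 417,722, 781, 789,827.95, 835 , 896]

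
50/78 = 25/39 = 0.64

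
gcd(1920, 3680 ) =160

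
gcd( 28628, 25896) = 4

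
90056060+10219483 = 100275543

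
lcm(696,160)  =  13920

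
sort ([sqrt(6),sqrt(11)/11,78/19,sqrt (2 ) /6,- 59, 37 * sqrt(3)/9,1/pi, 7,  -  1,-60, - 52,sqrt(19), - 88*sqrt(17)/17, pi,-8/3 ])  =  [ - 60, - 59, - 52  , - 88*sqrt(17)/17,-8/3,  -  1, sqrt (2) /6, sqrt(11)/11, 1/pi, sqrt( 6), pi, 78/19,sqrt(19), 7,37*sqrt ( 3)/9] 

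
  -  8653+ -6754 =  - 15407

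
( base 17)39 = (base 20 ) 30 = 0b111100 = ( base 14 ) 44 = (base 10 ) 60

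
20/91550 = 2/9155 = 0.00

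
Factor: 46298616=2^3 * 3^1*7^1 *13^1 * 17^1 * 29^1*43^1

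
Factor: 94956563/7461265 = 5^( - 1)*7^( - 1) * 13^1 * 29^( - 1) * 251^1*7351^( - 1)*29101^1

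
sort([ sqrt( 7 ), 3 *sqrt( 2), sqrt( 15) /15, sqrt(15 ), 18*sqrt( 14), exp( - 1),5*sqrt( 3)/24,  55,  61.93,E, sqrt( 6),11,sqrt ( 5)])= [ sqrt( 15)/15, 5*sqrt( 3 ) /24,exp( - 1), sqrt( 5),  sqrt( 6), sqrt ( 7 ), E, sqrt(15), 3*sqrt( 2), 11, 55, 61.93,18*sqrt(14)] 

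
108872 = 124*878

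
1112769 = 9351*119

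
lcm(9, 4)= 36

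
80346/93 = 26782/31= 863.94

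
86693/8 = 10836 + 5/8 = 10836.62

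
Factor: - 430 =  - 2^1*5^1 * 43^1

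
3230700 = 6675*484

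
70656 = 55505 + 15151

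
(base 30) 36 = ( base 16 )60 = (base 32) 30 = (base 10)96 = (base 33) 2U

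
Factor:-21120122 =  - 2^1*1657^1*6373^1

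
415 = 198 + 217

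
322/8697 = 322/8697 = 0.04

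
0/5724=0 = 0.00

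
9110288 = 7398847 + 1711441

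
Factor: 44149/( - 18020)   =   - 2^( - 2)*5^( - 1) * 7^2  =  - 49/20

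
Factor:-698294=-2^1*89^1*3923^1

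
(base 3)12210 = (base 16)9c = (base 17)93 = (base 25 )66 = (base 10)156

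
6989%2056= 821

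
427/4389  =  61/627= 0.10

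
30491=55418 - 24927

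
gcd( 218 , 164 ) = 2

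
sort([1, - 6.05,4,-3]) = [ - 6.05, - 3,1,  4 ]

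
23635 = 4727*5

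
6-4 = 2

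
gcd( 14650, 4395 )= 1465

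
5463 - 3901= 1562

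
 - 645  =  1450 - 2095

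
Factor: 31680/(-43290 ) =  - 2^5*11^1 * 13^(  -  1)*37^(-1 ) =- 352/481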